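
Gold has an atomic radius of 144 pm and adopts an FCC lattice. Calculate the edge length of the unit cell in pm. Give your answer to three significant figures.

407 pm

In an FCC lattice, atoms touch along the face diagonal, so √2·a = 4r.
a = 4r/√2 = 4 × 144 / 1.4142 = 407 pm.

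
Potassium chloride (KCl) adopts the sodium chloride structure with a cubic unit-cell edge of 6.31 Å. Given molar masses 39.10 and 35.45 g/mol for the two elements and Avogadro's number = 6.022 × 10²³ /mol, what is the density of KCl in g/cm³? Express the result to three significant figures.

The sodium chloride structure contains Z = 4 formula units per cell; M(KCl) = 39.10 + 35.45 = 74.55 g/mol.
a³ = (6.310 × 10^-8 cm)³ = 2.512 × 10^-22 cm³.
ρ = 4 × 74.55 / (6.022 × 10²³ × 2.512 × 10^-22) = 1.971 g/cm³.

1.97 g/cm³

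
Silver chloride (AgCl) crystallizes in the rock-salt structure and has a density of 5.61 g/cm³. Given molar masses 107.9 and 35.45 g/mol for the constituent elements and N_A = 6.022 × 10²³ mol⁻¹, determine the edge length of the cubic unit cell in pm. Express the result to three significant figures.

554 pm

M(AgCl) = 143.35 g/mol; Z = 4 formula units per cell.
a³ = Z·M/(N_A·ρ) = 4 × 143.35 / (6.022 × 10²³ × 5.61) = 1.697 × 10^-22 cm³, so a = 5.537 × 10^-8 cm = 554 pm.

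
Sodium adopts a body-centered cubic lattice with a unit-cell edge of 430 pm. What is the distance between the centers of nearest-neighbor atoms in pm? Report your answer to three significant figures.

372 pm

In a BCC structure, atoms touch along the body diagonal, so √3·a = 4r; the nearest-neighbor distance equals 2r = 0.8660·a.
d = 0.8660 × 430 = 372 pm.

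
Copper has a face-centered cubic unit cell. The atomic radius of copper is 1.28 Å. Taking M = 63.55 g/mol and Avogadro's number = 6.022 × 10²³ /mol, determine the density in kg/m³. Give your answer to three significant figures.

In an FCC lattice, atoms touch along the face diagonal, so √2·a = 4r, giving a = 3.620 Å = 3.620 × 10^-8 cm.
With Z = 4, ρ = Z·M/(N_A·a³) = 4 × 63.55 / (6.022 × 10²³ × 4.745 × 10^-23) = 8.895 g/cm³ = 8900 kg/m³.

8900 kg/m³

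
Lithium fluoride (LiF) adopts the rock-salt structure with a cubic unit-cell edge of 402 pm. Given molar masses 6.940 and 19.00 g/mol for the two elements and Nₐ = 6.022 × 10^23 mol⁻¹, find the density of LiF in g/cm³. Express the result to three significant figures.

2.65 g/cm³

The rock-salt structure contains Z = 4 formula units per cell; M(LiF) = 6.940 + 19.00 = 25.94 g/mol.
a³ = (4.020 × 10^-8 cm)³ = 6.496 × 10^-23 cm³.
ρ = 4 × 25.94 / (6.022 × 10²³ × 6.496 × 10^-23) = 2.652 g/cm³.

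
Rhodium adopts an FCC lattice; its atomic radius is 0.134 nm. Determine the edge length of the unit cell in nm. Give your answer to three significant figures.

0.379 nm

In an FCC lattice, atoms touch along the face diagonal, so √2·a = 4r.
a = 4r/√2 = 4 × 0.134 / 1.4142 = 0.379 nm.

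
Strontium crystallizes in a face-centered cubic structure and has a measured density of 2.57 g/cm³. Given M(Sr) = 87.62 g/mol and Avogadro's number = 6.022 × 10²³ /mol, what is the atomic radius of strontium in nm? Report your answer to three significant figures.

For an FCC cell (Z = 4), a³ = Z·M/(N_A·ρ) = 4 × 87.62 / (6.022 × 10²³ × 2.570) = 2.265 × 10^-22 cm³, so a = 6.095 × 10^-8 cm = 0.6095 nm.
Atoms touch along the face diagonal, so √2·a = 4r, so r = 0.3536 × a = 0.216 nm.

0.216 nm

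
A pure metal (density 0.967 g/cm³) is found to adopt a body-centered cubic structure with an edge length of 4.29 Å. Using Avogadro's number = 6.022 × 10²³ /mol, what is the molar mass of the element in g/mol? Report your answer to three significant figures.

23.0 g/mol

A BCC cell has Z = 2 atoms; a = 4.290 × 10^-8 cm.
M = ρ·N_A·a³/Z = 0.967 × 6.022 × 10²³ × 7.895 × 10^-23 / 2 = 23.0 g/mol.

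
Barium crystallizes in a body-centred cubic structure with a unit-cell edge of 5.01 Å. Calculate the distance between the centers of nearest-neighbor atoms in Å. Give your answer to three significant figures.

4.34 Å

In a BCC structure, atoms touch along the body diagonal, so √3·a = 4r; the nearest-neighbor distance equals 2r = 0.8660·a.
d = 0.8660 × 5.01 = 4.34 Å.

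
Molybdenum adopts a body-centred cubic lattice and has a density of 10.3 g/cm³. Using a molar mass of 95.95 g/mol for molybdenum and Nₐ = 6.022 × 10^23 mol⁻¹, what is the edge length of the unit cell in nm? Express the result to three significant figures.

With Z = 2 atoms per BCC cell, a³ = Z·M/(N_A·ρ) = 2 × 95.95 / (6.022 × 10²³ × 10.30 g/cm³) = 3.094 × 10^-23 cm³.
a = (3.094 × 10^-23)^(1/3) = 3.139 × 10^-8 cm = 0.314 nm.

0.314 nm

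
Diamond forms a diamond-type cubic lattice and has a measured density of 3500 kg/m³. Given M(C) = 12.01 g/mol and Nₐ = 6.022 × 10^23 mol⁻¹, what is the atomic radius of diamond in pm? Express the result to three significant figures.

77.3 pm

For a diamond cubic cell (Z = 8), a³ = Z·M/(N_A·ρ) = 8 × 12.01 / (6.022 × 10²³ × 3.500) = 4.559 × 10^-23 cm³, so a = 3.572 × 10^-8 cm = 357.2 pm.
Nearest neighbors lie along the body diagonal with √3·a = 8r, so r = 0.2165 × a = 77.3 pm.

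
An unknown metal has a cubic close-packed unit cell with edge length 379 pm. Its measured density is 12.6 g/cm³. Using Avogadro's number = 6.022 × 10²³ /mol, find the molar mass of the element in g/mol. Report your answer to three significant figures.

An FCC cell has Z = 4 atoms; a = 3.790 × 10^-8 cm.
M = ρ·N_A·a³/Z = 12.6 × 6.022 × 10²³ × 5.444 × 10^-23 / 4 = 103 g/mol.

103 g/mol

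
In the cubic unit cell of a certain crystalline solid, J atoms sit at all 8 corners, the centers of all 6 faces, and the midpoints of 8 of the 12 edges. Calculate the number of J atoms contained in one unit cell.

6

Corner atoms are shared by 8 cells (1/8 each), face atoms by 2 (1/2 each), edge atoms by 4 (1/4 each).
Net atoms = 8 × 1/8 + 6 × 1/2 + 8 × 1/4 = 1 + 3 + 2 = 6.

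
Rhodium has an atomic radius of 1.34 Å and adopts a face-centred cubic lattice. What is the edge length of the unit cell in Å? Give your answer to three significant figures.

3.79 Å

In an FCC lattice, atoms touch along the face diagonal, so √2·a = 4r.
a = 4r/√2 = 4 × 1.34 / 1.4142 = 3.79 Å.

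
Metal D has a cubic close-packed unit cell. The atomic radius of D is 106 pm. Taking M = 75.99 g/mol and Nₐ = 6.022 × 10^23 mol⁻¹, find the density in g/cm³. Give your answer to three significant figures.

18.7 g/cm³

In an FCC lattice, atoms touch along the face diagonal, so √2·a = 4r, giving a = 299.8 pm = 2.998 × 10^-8 cm.
With Z = 4, ρ = Z·M/(N_A·a³) = 4 × 75.99 / (6.022 × 10²³ × 2.695 × 10^-23) = 18.73 g/cm³.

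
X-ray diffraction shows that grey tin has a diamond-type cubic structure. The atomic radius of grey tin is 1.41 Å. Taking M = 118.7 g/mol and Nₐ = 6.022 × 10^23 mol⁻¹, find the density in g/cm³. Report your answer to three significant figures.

In a diamond cubic lattice, nearest neighbors lie along the body diagonal with √3·a = 8r, giving a = 6.513 Å = 6.513 × 10^-8 cm.
With Z = 8, ρ = Z·M/(N_A·a³) = 8 × 118.7 / (6.022 × 10²³ × 2.762 × 10^-22) = 5.709 g/cm³.

5.71 g/cm³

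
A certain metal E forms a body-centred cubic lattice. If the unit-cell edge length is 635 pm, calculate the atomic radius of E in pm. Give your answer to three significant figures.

275 pm

In a BCC lattice, atoms touch along the body diagonal, so √3·a = 4r.
r = √3·a/4 = 1.7321 × 635 / 4 = 275 pm.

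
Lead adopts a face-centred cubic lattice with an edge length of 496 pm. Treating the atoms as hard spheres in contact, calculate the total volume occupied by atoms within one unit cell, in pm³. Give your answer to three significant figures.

9.04 × 10^7 pm³

In an FCC lattice atoms touch along the face diagonal, so √2·a = 4r, so r = 0.3536a = 175.4 pm.
V_atoms = Z × (4/3)πr³ = 4 × (4/3)π × (175.4)³ = 9.04 × 10^7 pm³.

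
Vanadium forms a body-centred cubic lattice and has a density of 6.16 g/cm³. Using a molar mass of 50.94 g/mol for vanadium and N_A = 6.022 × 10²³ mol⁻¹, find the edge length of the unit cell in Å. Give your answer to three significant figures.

With Z = 2 atoms per BCC cell, a³ = Z·M/(N_A·ρ) = 2 × 50.94 / (6.022 × 10²³ × 6.160 g/cm³) = 2.746 × 10^-23 cm³.
a = (2.746 × 10^-23)^(1/3) = 3.017 × 10^-8 cm = 3.02 Å.

3.02 Å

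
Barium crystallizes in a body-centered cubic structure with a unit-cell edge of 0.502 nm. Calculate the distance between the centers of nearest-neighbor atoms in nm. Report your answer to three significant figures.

In a BCC structure, atoms touch along the body diagonal, so √3·a = 4r; the nearest-neighbor distance equals 2r = 0.8660·a.
d = 0.8660 × 0.502 = 0.435 nm.

0.435 nm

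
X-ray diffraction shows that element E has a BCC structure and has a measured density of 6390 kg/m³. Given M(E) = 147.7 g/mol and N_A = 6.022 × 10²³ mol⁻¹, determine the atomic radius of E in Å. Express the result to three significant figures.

For a BCC cell (Z = 2), a³ = Z·M/(N_A·ρ) = 2 × 147.7 / (6.022 × 10²³ × 6.390) = 7.677 × 10^-23 cm³, so a = 4.250 × 10^-8 cm = 4.250 Å.
Atoms touch along the body diagonal, so √3·a = 4r, so r = 0.4330 × a = 1.84 Å.

1.84 Å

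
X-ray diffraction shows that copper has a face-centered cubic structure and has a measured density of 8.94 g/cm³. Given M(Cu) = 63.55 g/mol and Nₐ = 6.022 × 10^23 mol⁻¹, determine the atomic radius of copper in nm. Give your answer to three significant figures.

For an FCC cell (Z = 4), a³ = Z·M/(N_A·ρ) = 4 × 63.55 / (6.022 × 10²³ × 8.940) = 4.722 × 10^-23 cm³, so a = 3.614 × 10^-8 cm = 0.3614 nm.
Atoms touch along the face diagonal, so √2·a = 4r, so r = 0.3536 × a = 0.128 nm.

0.128 nm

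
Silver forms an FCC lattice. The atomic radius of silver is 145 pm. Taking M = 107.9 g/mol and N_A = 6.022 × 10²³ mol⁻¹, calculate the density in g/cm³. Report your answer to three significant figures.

10.4 g/cm³

In an FCC lattice, atoms touch along the face diagonal, so √2·a = 4r, giving a = 410.1 pm = 4.101 × 10^-8 cm.
With Z = 4, ρ = Z·M/(N_A·a³) = 4 × 107.9 / (6.022 × 10²³ × 6.898 × 10^-23) = 10.39 g/cm³.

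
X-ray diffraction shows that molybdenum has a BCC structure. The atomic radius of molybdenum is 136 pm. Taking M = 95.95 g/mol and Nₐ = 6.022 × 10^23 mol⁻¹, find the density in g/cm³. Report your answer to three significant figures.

In a BCC lattice, atoms touch along the body diagonal, so √3·a = 4r, giving a = 314.1 pm = 3.141 × 10^-8 cm.
With Z = 2, ρ = Z·M/(N_A·a³) = 2 × 95.95 / (6.022 × 10²³ × 3.098 × 10^-23) = 10.29 g/cm³.

10.3 g/cm³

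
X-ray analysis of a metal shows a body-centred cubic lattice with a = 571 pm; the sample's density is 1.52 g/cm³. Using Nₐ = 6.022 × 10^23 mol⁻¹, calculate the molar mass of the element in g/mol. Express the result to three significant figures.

85.2 g/mol

A BCC cell has Z = 2 atoms; a = 5.710 × 10^-8 cm.
M = ρ·N_A·a³/Z = 1.52 × 6.022 × 10²³ × 1.862 × 10^-22 / 2 = 85.2 g/mol.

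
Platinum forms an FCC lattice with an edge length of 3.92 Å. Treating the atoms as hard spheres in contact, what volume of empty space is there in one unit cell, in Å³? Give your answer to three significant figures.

In an FCC lattice atoms touch along the face diagonal, so √2·a = 4r, so r = 0.3536a = 1.386 Å.
V_cell = a³ = 60.24 Å³; V_atoms = 4 × (4/3)πr³ = 44.60 Å³.
Empty space = 60.24 − 44.60 = 15.6 Å³.

15.6 Å³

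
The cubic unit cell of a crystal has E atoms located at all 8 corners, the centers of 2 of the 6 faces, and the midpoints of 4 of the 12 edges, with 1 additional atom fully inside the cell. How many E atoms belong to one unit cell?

Corner atoms are shared by 8 cells (1/8 each), face atoms by 2 (1/2 each), edge atoms by 4 (1/4 each), interior atoms are unshared.
Net atoms = 8 × 1/8 + 2 × 1/2 + 4 × 1/4 + 1 = 1 + 1 + 1 + 1 = 4.

4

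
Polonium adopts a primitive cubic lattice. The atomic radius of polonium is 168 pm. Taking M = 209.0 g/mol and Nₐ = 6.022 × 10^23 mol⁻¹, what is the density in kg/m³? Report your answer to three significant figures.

In a simple cubic lattice, atoms touch along the cell edge, so a = 2r, giving a = 336.0 pm = 3.360 × 10^-8 cm.
With Z = 1, ρ = Z·M/(N_A·a³) = 1 × 209.0 / (6.022 × 10²³ × 3.793 × 10^-23) = 9.149 g/cm³ = 9150 kg/m³.

9150 kg/m³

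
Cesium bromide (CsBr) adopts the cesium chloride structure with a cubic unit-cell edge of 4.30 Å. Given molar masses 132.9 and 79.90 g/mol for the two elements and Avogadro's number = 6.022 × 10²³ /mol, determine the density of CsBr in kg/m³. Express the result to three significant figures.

4440 kg/m³

The cesium chloride structure contains Z = 1 formula unit per cell; M(CsBr) = 132.9 + 79.90 = 212.8 g/mol.
a³ = (4.300 × 10^-8 cm)³ = 7.951 × 10^-23 cm³.
ρ = 1 × 212.8 / (6.022 × 10²³ × 7.951 × 10^-23) = 4.445 g/cm³ = 4440 kg/m³.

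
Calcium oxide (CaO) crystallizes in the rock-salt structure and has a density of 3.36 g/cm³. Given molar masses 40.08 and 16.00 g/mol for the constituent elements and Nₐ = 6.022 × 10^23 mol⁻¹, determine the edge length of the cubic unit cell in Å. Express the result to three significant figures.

4.80 Å

M(CaO) = 56.08 g/mol; Z = 4 formula units per cell.
a³ = Z·M/(N_A·ρ) = 4 × 56.08 / (6.022 × 10²³ × 3.36) = 1.109 × 10^-22 cm³, so a = 4.804 × 10^-8 cm = 4.80 Å.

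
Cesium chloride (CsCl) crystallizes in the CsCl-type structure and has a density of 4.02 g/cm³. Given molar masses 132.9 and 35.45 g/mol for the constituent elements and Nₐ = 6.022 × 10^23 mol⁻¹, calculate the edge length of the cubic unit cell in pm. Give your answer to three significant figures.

M(CsCl) = 168.35 g/mol; Z = 1 formula unit per cell.
a³ = Z·M/(N_A·ρ) = 1 × 168.35 / (6.022 × 10²³ × 4.02) = 6.954 × 10^-23 cm³, so a = 4.112 × 10^-8 cm = 411 pm.

411 pm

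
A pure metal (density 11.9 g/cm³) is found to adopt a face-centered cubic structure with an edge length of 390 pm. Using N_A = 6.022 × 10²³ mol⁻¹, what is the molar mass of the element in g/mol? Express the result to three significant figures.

106 g/mol

An FCC cell has Z = 4 atoms; a = 3.900 × 10^-8 cm.
M = ρ·N_A·a³/Z = 11.9 × 6.022 × 10²³ × 5.932 × 10^-23 / 4 = 106 g/mol.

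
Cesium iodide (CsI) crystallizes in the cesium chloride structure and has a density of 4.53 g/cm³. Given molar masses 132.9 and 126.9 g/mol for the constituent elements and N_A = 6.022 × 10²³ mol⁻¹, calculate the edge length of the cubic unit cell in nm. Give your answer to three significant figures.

0.457 nm

M(CsI) = 259.8 g/mol; Z = 1 formula unit per cell.
a³ = Z·M/(N_A·ρ) = 1 × 259.8 / (6.022 × 10²³ × 4.53) = 9.524 × 10^-23 cm³, so a = 4.567 × 10^-8 cm = 0.457 nm.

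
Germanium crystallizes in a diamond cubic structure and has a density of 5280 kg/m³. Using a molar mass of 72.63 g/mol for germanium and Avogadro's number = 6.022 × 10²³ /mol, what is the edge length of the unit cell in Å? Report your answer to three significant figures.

5.67 Å

With Z = 8 atoms per diamond cubic cell, a³ = Z·M/(N_A·ρ) = 8 × 72.63 / (6.022 × 10²³ × 5.280 g/cm³) = 1.827 × 10^-22 cm³.
a = (1.827 × 10^-22)^(1/3) = 5.675 × 10^-8 cm = 5.67 Å.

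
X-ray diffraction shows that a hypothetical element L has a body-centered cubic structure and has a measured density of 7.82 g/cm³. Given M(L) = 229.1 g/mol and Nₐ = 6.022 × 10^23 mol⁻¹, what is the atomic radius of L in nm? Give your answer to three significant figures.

0.199 nm

For a BCC cell (Z = 2), a³ = Z·M/(N_A·ρ) = 2 × 229.1 / (6.022 × 10²³ × 7.820) = 9.730 × 10^-23 cm³, so a = 4.599 × 10^-8 cm = 0.4599 nm.
Atoms touch along the body diagonal, so √3·a = 4r, so r = 0.4330 × a = 0.199 nm.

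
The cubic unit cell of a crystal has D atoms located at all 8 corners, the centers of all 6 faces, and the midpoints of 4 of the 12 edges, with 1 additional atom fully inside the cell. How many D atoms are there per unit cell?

6

Corner atoms are shared by 8 cells (1/8 each), face atoms by 2 (1/2 each), edge atoms by 4 (1/4 each), interior atoms are unshared.
Net atoms = 8 × 1/8 + 6 × 1/2 + 4 × 1/4 + 1 = 1 + 3 + 1 + 1 = 6.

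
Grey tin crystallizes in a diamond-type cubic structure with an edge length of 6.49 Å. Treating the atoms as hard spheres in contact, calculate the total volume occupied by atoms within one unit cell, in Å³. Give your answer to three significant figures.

93.0 Å³

In a diamond cubic lattice nearest neighbors lie along the body diagonal with √3·a = 8r, so r = 0.2165a = 1.405 Å.
V_atoms = Z × (4/3)πr³ = 8 × (4/3)π × (1.405)³ = 93.0 Å³.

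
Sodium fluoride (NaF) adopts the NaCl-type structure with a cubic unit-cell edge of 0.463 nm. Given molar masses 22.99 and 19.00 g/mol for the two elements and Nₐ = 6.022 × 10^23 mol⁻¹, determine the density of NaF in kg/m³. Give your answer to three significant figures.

2810 kg/m³

The NaCl-type structure contains Z = 4 formula units per cell; M(NaF) = 22.99 + 19.00 = 41.99 g/mol.
a³ = (4.630 × 10^-8 cm)³ = 9.925 × 10^-23 cm³.
ρ = 4 × 41.99 / (6.022 × 10²³ × 9.925 × 10^-23) = 2.810 g/cm³ = 2810 kg/m³.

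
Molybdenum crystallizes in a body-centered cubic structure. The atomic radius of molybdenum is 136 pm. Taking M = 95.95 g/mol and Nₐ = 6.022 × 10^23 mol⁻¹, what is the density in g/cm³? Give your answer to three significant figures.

10.3 g/cm³

In a BCC lattice, atoms touch along the body diagonal, so √3·a = 4r, giving a = 314.1 pm = 3.141 × 10^-8 cm.
With Z = 2, ρ = Z·M/(N_A·a³) = 2 × 95.95 / (6.022 × 10²³ × 3.098 × 10^-23) = 10.29 g/cm³.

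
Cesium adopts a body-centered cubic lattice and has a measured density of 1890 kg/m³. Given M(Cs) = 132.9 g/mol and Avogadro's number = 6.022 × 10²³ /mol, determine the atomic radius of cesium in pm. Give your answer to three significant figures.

For a BCC cell (Z = 2), a³ = Z·M/(N_A·ρ) = 2 × 132.9 / (6.022 × 10²³ × 1.890) = 2.335 × 10^-22 cm³, so a = 6.158 × 10^-8 cm = 615.8 pm.
Atoms touch along the body diagonal, so √3·a = 4r, so r = 0.4330 × a = 267 pm.

267 pm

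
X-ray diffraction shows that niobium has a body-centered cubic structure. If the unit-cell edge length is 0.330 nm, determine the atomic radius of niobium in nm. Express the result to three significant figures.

In a BCC lattice, atoms touch along the body diagonal, so √3·a = 4r.
r = √3·a/4 = 1.7321 × 0.330 / 4 = 0.143 nm.

0.143 nm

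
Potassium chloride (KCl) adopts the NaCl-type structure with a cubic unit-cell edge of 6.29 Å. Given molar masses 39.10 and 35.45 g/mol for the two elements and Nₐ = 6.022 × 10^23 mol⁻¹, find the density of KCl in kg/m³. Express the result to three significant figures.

The NaCl-type structure contains Z = 4 formula units per cell; M(KCl) = 39.10 + 35.45 = 74.55 g/mol.
a³ = (6.290 × 10^-8 cm)³ = 2.489 × 10^-22 cm³.
ρ = 4 × 74.55 / (6.022 × 10²³ × 2.489 × 10^-22) = 1.990 g/cm³ = 1990 kg/m³.

1990 kg/m³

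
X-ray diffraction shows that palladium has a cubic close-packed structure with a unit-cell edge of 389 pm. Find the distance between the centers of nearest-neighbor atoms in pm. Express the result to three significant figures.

275 pm

In an FCC structure, atoms touch along the face diagonal, so √2·a = 4r; the nearest-neighbor distance equals 2r = 0.7071·a.
d = 0.7071 × 389 = 275 pm.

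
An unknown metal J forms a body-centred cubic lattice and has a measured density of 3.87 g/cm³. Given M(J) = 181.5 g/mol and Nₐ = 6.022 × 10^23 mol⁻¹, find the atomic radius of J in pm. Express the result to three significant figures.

233 pm

For a BCC cell (Z = 2), a³ = Z·M/(N_A·ρ) = 2 × 181.5 / (6.022 × 10²³ × 3.870) = 1.558 × 10^-22 cm³, so a = 5.380 × 10^-8 cm = 538.0 pm.
Atoms touch along the body diagonal, so √3·a = 4r, so r = 0.4330 × a = 233 pm.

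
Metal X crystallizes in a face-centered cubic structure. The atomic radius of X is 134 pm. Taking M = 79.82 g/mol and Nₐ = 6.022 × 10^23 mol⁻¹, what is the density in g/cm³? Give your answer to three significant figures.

In an FCC lattice, atoms touch along the face diagonal, so √2·a = 4r, giving a = 379.0 pm = 3.790 × 10^-8 cm.
With Z = 4, ρ = Z·M/(N_A·a³) = 4 × 79.82 / (6.022 × 10²³ × 5.444 × 10^-23) = 9.738 g/cm³.

9.74 g/cm³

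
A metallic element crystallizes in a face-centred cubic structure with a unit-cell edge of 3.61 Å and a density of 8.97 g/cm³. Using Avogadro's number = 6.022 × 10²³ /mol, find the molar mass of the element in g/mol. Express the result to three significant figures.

An FCC cell has Z = 4 atoms; a = 3.610 × 10^-8 cm.
M = ρ·N_A·a³/Z = 8.97 × 6.022 × 10²³ × 4.705 × 10^-23 / 4 = 63.5 g/mol.

63.5 g/mol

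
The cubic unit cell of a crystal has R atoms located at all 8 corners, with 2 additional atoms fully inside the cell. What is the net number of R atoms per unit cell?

Corner atoms are shared by 8 cells (1/8 each), interior atoms are unshared.
Net atoms = 8 × 1/8 + 2 = 1 + 2 = 3.

3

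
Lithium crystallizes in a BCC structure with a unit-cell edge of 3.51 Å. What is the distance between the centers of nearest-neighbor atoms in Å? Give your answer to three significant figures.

In a BCC structure, atoms touch along the body diagonal, so √3·a = 4r; the nearest-neighbor distance equals 2r = 0.8660·a.
d = 0.8660 × 3.51 = 3.04 Å.

3.04 Å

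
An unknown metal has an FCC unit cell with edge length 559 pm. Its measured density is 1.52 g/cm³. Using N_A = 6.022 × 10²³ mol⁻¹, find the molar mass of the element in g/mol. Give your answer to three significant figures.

An FCC cell has Z = 4 atoms; a = 5.590 × 10^-8 cm.
M = ρ·N_A·a³/Z = 1.52 × 6.022 × 10²³ × 1.747 × 10^-22 / 4 = 40.0 g/mol.

40.0 g/mol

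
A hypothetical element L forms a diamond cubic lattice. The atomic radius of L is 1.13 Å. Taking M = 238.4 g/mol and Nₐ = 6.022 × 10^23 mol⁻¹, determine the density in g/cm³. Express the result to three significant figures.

In a diamond cubic lattice, nearest neighbors lie along the body diagonal with √3·a = 8r, giving a = 5.219 Å = 5.219 × 10^-8 cm.
With Z = 8, ρ = Z·M/(N_A·a³) = 8 × 238.4 / (6.022 × 10²³ × 1.422 × 10^-22) = 22.28 g/cm³.

22.3 g/cm³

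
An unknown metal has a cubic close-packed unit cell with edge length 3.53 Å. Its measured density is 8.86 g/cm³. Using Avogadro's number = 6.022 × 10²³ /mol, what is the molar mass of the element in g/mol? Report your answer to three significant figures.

An FCC cell has Z = 4 atoms; a = 3.530 × 10^-8 cm.
M = ρ·N_A·a³/Z = 8.86 × 6.022 × 10²³ × 4.399 × 10^-23 / 4 = 58.7 g/mol.

58.7 g/mol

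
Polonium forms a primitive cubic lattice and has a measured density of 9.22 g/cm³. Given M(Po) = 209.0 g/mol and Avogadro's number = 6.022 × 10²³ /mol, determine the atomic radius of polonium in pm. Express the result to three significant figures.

168 pm

For a simple cubic cell (Z = 1), a³ = Z·M/(N_A·ρ) = 1 × 209.0 / (6.022 × 10²³ × 9.220) = 3.764 × 10^-23 cm³, so a = 3.351 × 10^-8 cm = 335.1 pm.
Atoms touch along the cell edge, so a = 2r, so r = 0.5000 × a = 168 pm.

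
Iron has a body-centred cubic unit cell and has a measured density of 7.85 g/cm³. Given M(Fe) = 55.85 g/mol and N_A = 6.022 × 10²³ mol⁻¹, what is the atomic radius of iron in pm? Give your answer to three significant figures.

For a BCC cell (Z = 2), a³ = Z·M/(N_A·ρ) = 2 × 55.85 / (6.022 × 10²³ × 7.850) = 2.363 × 10^-23 cm³, so a = 2.870 × 10^-8 cm = 287.0 pm.
Atoms touch along the body diagonal, so √3·a = 4r, so r = 0.4330 × a = 124 pm.

124 pm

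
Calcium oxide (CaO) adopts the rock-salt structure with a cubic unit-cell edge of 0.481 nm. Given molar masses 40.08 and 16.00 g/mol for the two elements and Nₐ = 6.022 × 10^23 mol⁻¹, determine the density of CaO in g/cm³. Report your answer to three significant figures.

3.35 g/cm³

The rock-salt structure contains Z = 4 formula units per cell; M(CaO) = 40.08 + 16.00 = 56.08 g/mol.
a³ = (4.810 × 10^-8 cm)³ = 1.113 × 10^-22 cm³.
ρ = 4 × 56.08 / (6.022 × 10²³ × 1.113 × 10^-22) = 3.347 g/cm³.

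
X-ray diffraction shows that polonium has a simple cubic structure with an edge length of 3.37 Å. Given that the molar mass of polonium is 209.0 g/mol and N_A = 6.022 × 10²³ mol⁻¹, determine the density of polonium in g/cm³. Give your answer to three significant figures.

A simple cubic unit cell contains Z = 1 atom.
Cell volume: a³ = (3.37 Å)³ = (3.370 × 10^-8 cm)³ = 3.827 × 10^-23 cm³.
ρ = Z·M/(N_A·a³) = 1 × 209.0 / (6.022 × 10²³ × 3.827 × 10^-23) = 9.068 g/cm³.

9.07 g/cm³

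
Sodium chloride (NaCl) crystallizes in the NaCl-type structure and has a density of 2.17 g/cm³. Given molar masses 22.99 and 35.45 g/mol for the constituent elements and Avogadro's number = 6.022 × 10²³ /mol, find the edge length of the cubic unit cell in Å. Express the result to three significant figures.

M(NaCl) = 58.44 g/mol; Z = 4 formula units per cell.
a³ = Z·M/(N_A·ρ) = 4 × 58.44 / (6.022 × 10²³ × 2.17) = 1.789 × 10^-22 cm³, so a = 5.635 × 10^-8 cm = 5.63 Å.

5.63 Å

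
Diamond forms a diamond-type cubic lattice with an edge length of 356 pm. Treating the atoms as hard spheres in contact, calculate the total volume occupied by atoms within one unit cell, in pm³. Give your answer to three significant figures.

1.53 × 10^7 pm³

In a diamond cubic lattice nearest neighbors lie along the body diagonal with √3·a = 8r, so r = 0.2165a = 77.08 pm.
V_atoms = Z × (4/3)πr³ = 8 × (4/3)π × (77.08)³ = 1.53 × 10^7 pm³.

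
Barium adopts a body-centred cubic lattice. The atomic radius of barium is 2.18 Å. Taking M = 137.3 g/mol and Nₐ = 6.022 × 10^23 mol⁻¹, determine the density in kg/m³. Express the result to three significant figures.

In a BCC lattice, atoms touch along the body diagonal, so √3·a = 4r, giving a = 5.034 Å = 5.034 × 10^-8 cm.
With Z = 2, ρ = Z·M/(N_A·a³) = 2 × 137.3 / (6.022 × 10²³ × 1.276 × 10^-22) = 3.573 g/cm³ = 3570 kg/m³.

3570 kg/m³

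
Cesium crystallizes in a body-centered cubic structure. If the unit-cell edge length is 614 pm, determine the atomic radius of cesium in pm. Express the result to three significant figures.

In a BCC lattice, atoms touch along the body diagonal, so √3·a = 4r.
r = √3·a/4 = 1.7321 × 614 / 4 = 266 pm.

266 pm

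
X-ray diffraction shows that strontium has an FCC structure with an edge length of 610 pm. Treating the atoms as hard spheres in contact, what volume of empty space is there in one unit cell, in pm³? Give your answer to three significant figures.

5.89 × 10^7 pm³

In an FCC lattice atoms touch along the face diagonal, so √2·a = 4r, so r = 0.3536a = 215.7 pm.
V_cell = a³ = 2.270 × 10^8 pm³; V_atoms = 4 × (4/3)πr³ = 1.681 × 10^8 pm³.
Empty space = 2.270 × 10^8 − 1.681 × 10^8 = 5.89 × 10^7 pm³.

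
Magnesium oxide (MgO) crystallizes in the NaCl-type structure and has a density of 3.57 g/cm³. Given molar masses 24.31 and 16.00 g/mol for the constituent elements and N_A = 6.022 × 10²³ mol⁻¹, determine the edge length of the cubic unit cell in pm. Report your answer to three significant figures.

M(MgO) = 40.31 g/mol; Z = 4 formula units per cell.
a³ = Z·M/(N_A·ρ) = 4 × 40.31 / (6.022 × 10²³ × 3.57) = 7.500 × 10^-23 cm³, so a = 4.217 × 10^-8 cm = 422 pm.

422 pm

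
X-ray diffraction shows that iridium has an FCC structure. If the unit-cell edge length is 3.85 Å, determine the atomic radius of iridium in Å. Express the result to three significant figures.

1.36 Å

In an FCC lattice, atoms touch along the face diagonal, so √2·a = 4r.
r = √2·a/4 = 1.4142 × 3.85 / 4 = 1.36 Å.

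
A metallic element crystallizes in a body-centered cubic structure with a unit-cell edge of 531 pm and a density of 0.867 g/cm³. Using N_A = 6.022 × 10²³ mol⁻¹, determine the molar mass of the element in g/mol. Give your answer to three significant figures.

A BCC cell has Z = 2 atoms; a = 5.310 × 10^-8 cm.
M = ρ·N_A·a³/Z = 0.867 × 6.022 × 10²³ × 1.497 × 10^-22 / 2 = 39.1 g/mol.

39.1 g/mol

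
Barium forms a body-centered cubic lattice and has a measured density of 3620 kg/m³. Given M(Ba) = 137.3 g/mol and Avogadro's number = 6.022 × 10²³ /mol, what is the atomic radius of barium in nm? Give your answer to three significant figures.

0.217 nm

For a BCC cell (Z = 2), a³ = Z·M/(N_A·ρ) = 2 × 137.3 / (6.022 × 10²³ × 3.620) = 1.260 × 10^-22 cm³, so a = 5.013 × 10^-8 cm = 0.5013 nm.
Atoms touch along the body diagonal, so √3·a = 4r, so r = 0.4330 × a = 0.217 nm.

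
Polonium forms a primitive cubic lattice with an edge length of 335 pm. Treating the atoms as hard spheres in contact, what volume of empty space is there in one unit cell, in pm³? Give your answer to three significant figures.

In a simple cubic lattice atoms touch along the cell edge, so a = 2r, so r = 0.5000a = 167.5 pm.
V_cell = a³ = 3.760 × 10^7 pm³; V_atoms = 1 × (4/3)πr³ = 1.968 × 10^7 pm³.
Empty space = 3.760 × 10^7 − 1.968 × 10^7 = 1.79 × 10^7 pm³.

1.79 × 10^7 pm³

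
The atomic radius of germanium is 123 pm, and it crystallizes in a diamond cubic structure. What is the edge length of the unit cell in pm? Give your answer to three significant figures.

568 pm

In a diamond cubic lattice, nearest neighbors lie along the body diagonal with √3·a = 8r.
a = 8r/√3 = 8 × 123 / 1.7321 = 568 pm.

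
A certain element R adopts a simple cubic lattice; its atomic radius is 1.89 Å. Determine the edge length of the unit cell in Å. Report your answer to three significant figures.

3.78 Å

In a simple cubic lattice, atoms touch along the cell edge, so a = 2r.
a = 2r = 2 × 1.89 = 3.78 Å.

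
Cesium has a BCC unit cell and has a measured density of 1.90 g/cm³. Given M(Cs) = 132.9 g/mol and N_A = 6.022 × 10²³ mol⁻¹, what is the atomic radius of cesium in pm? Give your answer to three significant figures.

For a BCC cell (Z = 2), a³ = Z·M/(N_A·ρ) = 2 × 132.9 / (6.022 × 10²³ × 1.900) = 2.323 × 10^-22 cm³, so a = 6.147 × 10^-8 cm = 614.7 pm.
Atoms touch along the body diagonal, so √3·a = 4r, so r = 0.4330 × a = 266 pm.

266 pm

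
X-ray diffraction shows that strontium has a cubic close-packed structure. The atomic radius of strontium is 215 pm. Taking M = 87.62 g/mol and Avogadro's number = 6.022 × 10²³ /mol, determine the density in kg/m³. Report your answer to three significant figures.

2590 kg/m³

In an FCC lattice, atoms touch along the face diagonal, so √2·a = 4r, giving a = 608.1 pm = 6.081 × 10^-8 cm.
With Z = 4, ρ = Z·M/(N_A·a³) = 4 × 87.62 / (6.022 × 10²³ × 2.249 × 10^-22) = 2.588 g/cm³ = 2590 kg/m³.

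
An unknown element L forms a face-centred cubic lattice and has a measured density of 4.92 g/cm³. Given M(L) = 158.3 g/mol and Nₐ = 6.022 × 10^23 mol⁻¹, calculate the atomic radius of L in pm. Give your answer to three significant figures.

211 pm

For an FCC cell (Z = 4), a³ = Z·M/(N_A·ρ) = 4 × 158.3 / (6.022 × 10²³ × 4.920) = 2.137 × 10^-22 cm³, so a = 5.979 × 10^-8 cm = 597.9 pm.
Atoms touch along the face diagonal, so √2·a = 4r, so r = 0.3536 × a = 211 pm.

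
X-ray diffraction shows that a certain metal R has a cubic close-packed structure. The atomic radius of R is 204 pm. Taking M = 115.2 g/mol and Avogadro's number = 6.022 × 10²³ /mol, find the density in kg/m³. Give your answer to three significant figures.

3980 kg/m³

In an FCC lattice, atoms touch along the face diagonal, so √2·a = 4r, giving a = 577.0 pm = 5.770 × 10^-8 cm.
With Z = 4, ρ = Z·M/(N_A·a³) = 4 × 115.2 / (6.022 × 10²³ × 1.921 × 10^-22) = 3.983 g/cm³ = 3980 kg/m³.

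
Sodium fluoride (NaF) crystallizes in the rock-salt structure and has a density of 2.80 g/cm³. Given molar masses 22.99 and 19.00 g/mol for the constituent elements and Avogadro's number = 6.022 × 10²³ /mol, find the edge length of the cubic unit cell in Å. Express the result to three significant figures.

4.64 Å

M(NaF) = 41.99 g/mol; Z = 4 formula units per cell.
a³ = Z·M/(N_A·ρ) = 4 × 41.99 / (6.022 × 10²³ × 2.80) = 9.961 × 10^-23 cm³, so a = 4.636 × 10^-8 cm = 4.64 Å.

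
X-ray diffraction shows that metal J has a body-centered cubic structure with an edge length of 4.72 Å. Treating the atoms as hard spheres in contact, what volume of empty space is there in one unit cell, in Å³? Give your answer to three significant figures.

33.6 Å³

In a BCC lattice atoms touch along the body diagonal, so √3·a = 4r, so r = 0.4330a = 2.044 Å.
V_cell = a³ = 105.2 Å³; V_atoms = 2 × (4/3)πr³ = 71.52 Å³.
Empty space = 105.2 − 71.52 = 33.6 Å³.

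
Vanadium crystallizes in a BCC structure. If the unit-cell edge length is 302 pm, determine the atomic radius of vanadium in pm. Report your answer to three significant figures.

In a BCC lattice, atoms touch along the body diagonal, so √3·a = 4r.
r = √3·a/4 = 1.7321 × 302 / 4 = 131 pm.

131 pm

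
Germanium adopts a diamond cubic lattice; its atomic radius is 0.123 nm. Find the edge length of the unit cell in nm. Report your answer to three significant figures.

0.568 nm

In a diamond cubic lattice, nearest neighbors lie along the body diagonal with √3·a = 8r.
a = 8r/√3 = 8 × 0.123 / 1.7321 = 0.568 nm.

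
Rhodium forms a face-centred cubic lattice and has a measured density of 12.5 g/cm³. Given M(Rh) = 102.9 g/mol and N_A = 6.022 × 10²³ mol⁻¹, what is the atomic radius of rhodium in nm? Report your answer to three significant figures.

For an FCC cell (Z = 4), a³ = Z·M/(N_A·ρ) = 4 × 102.9 / (6.022 × 10²³ × 12.50) = 5.468 × 10^-23 cm³, so a = 3.796 × 10^-8 cm = 0.3796 nm.
Atoms touch along the face diagonal, so √2·a = 4r, so r = 0.3536 × a = 0.134 nm.

0.134 nm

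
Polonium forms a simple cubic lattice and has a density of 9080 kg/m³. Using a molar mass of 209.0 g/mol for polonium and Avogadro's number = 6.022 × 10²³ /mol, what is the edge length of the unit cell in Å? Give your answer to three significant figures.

3.37 Å

With Z = 1 atom per simple cubic cell, a³ = Z·M/(N_A·ρ) = 1 × 209.0 / (6.022 × 10²³ × 9.080 g/cm³) = 3.822 × 10^-23 cm³.
a = (3.822 × 10^-23)^(1/3) = 3.369 × 10^-8 cm = 3.37 Å.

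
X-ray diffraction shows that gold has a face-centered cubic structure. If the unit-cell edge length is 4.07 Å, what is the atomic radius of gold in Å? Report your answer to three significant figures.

1.44 Å

In an FCC lattice, atoms touch along the face diagonal, so √2·a = 4r.
r = √2·a/4 = 1.4142 × 4.07 / 4 = 1.44 Å.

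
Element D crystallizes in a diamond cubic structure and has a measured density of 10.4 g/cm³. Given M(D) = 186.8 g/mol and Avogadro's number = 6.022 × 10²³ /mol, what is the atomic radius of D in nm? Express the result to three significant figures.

For a diamond cubic cell (Z = 8), a³ = Z·M/(N_A·ρ) = 8 × 186.8 / (6.022 × 10²³ × 10.40) = 2.386 × 10^-22 cm³, so a = 6.202 × 10^-8 cm = 0.6202 nm.
Nearest neighbors lie along the body diagonal with √3·a = 8r, so r = 0.2165 × a = 0.134 nm.

0.134 nm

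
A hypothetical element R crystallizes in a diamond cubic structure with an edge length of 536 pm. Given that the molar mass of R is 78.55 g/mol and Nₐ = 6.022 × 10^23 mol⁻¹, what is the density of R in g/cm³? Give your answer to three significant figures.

A diamond cubic unit cell contains Z = 8 atoms.
Cell volume: a³ = (536 pm)³ = (5.360 × 10^-8 cm)³ = 1.540 × 10^-22 cm³.
ρ = Z·M/(N_A·a³) = 8 × 78.55 / (6.022 × 10²³ × 1.540 × 10^-22) = 6.776 g/cm³.

6.78 g/cm³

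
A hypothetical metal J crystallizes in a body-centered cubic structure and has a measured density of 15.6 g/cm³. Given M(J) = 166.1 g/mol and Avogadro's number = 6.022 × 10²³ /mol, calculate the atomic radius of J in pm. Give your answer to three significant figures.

For a BCC cell (Z = 2), a³ = Z·M/(N_A·ρ) = 2 × 166.1 / (6.022 × 10²³ × 15.60) = 3.536 × 10^-23 cm³, so a = 3.282 × 10^-8 cm = 328.2 pm.
Atoms touch along the body diagonal, so √3·a = 4r, so r = 0.4330 × a = 142 pm.

142 pm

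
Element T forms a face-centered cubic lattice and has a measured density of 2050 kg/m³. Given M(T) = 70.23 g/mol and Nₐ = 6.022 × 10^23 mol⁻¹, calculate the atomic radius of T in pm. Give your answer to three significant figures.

216 pm

For an FCC cell (Z = 4), a³ = Z·M/(N_A·ρ) = 4 × 70.23 / (6.022 × 10²³ × 2.050) = 2.276 × 10^-22 cm³, so a = 6.105 × 10^-8 cm = 610.5 pm.
Atoms touch along the face diagonal, so √2·a = 4r, so r = 0.3536 × a = 216 pm.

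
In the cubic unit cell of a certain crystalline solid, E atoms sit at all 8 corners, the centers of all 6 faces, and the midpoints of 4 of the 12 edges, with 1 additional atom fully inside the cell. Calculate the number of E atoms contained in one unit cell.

Corner atoms are shared by 8 cells (1/8 each), face atoms by 2 (1/2 each), edge atoms by 4 (1/4 each), interior atoms are unshared.
Net atoms = 8 × 1/8 + 6 × 1/2 + 4 × 1/4 + 1 = 1 + 3 + 1 + 1 = 6.

6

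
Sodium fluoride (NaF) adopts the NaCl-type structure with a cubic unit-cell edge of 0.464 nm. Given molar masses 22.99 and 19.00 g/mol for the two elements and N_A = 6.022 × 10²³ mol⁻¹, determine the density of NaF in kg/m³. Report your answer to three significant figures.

The NaCl-type structure contains Z = 4 formula units per cell; M(NaF) = 22.99 + 19.00 = 41.99 g/mol.
a³ = (4.640 × 10^-8 cm)³ = 9.990 × 10^-23 cm³.
ρ = 4 × 41.99 / (6.022 × 10²³ × 9.990 × 10^-23) = 2.792 g/cm³ = 2790 kg/m³.

2790 kg/m³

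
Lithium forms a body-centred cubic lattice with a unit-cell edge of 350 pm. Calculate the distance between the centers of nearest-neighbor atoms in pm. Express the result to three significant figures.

303 pm

In a BCC structure, atoms touch along the body diagonal, so √3·a = 4r; the nearest-neighbor distance equals 2r = 0.8660·a.
d = 0.8660 × 350 = 303 pm.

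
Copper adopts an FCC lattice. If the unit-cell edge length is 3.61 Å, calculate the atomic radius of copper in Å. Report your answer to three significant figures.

In an FCC lattice, atoms touch along the face diagonal, so √2·a = 4r.
r = √2·a/4 = 1.4142 × 3.61 / 4 = 1.28 Å.

1.28 Å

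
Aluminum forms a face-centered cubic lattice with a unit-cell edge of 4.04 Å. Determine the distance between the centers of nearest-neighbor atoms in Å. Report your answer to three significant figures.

In an FCC structure, atoms touch along the face diagonal, so √2·a = 4r; the nearest-neighbor distance equals 2r = 0.7071·a.
d = 0.7071 × 4.04 = 2.86 Å.

2.86 Å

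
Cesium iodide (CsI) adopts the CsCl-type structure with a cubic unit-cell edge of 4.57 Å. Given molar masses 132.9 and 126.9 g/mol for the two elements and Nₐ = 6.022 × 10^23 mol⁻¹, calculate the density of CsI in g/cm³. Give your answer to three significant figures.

4.52 g/cm³

The CsCl-type structure contains Z = 1 formula unit per cell; M(CsI) = 132.9 + 126.9 = 259.8 g/mol.
a³ = (4.570 × 10^-8 cm)³ = 9.544 × 10^-23 cm³.
ρ = 1 × 259.8 / (6.022 × 10²³ × 9.544 × 10^-23) = 4.520 g/cm³.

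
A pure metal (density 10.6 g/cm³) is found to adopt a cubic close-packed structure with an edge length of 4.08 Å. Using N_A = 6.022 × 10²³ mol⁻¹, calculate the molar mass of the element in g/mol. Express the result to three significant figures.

108 g/mol

An FCC cell has Z = 4 atoms; a = 4.080 × 10^-8 cm.
M = ρ·N_A·a³/Z = 10.6 × 6.022 × 10²³ × 6.792 × 10^-23 / 4 = 108 g/mol.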